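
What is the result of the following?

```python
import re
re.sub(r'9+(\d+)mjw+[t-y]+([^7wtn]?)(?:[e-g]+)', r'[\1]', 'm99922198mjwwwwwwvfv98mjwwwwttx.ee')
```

'm[22198]v[8]'

Each match is replaced using the text its own group 1 captured.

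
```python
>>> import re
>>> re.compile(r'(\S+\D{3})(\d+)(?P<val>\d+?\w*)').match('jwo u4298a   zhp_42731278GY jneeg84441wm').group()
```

`match` is anchored at position 0; if the pattern doesn't fit there, it returns None.
The match spans [0:10] → 'jwo u4298a'.

'jwo u4298a'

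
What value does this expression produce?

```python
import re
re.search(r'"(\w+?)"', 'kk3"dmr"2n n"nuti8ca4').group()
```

`search` walks the string left to right and returns the first match it finds.
The match spans [3:8] → '"dmr"'.
Captured: group 1 = 'dmr'.

'"dmr"'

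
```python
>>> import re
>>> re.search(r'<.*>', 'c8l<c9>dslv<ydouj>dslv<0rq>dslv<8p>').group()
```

Unlike `match`, `search` isn't anchored — it looks for the pattern anywhere in the string.
The match spans [3:35] → '<c9>dslv<ydouj>dslv<0rq>dslv<8p>'.

'<c9>dslv<ydouj>dslv<0rq>dslv<8p>'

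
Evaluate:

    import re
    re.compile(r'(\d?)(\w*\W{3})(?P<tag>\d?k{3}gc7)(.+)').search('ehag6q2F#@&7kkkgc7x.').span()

(0, 20)

Pattern: optionally a digit (captured); then zero or more of a word character, then exactly 3 of a non-word character (captured); then optionally a digit, then exactly 3 of a literal 'k', then the literal 'gc7' (captured as 'tag'); then one or more of any character (captured).
Unlike `match`, `search` isn't anchored — it looks for the pattern anywhere in the string.
The match spans [0:20] → 'ehag6q2F#@&7kkkgc7x.'.
Captured: group 1 = '', group 2 = 'ehag6q2F#@&', group 3 = '7kkkgc7', group 4 = 'x.'.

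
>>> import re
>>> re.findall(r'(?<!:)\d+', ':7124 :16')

['124', '6']

The negative lookahead/lookbehind blocks any match where the forbidden context is present.
Scanning left to right: at [2:5] → '124'; at [8:9] → '6'.
Since nothing is captured, `findall` lists the 2 matched substrings directly.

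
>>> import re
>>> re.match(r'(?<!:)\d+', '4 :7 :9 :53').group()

`re.match` only tries the pattern at the start of the string.
The match spans [0:1] → '4'.

'4'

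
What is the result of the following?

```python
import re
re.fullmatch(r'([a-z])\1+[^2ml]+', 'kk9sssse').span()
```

(0, 8)

A backreference is literal: `\1` must see the identical characters the first group matched.
`fullmatch` succeeds only if the pattern covers the string from start to end.
The match spans [0:8] → 'kk9sssse'.
Captured: group 1 = 'k'.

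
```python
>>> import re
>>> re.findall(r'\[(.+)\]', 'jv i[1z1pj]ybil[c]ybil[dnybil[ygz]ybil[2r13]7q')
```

['1z1pj]ybil[c]ybil[dnybil[ygz]ybil[2r13']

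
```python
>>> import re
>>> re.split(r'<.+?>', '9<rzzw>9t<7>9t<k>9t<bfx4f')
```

['9', '9t', '9t', '9t<bfx4f']

Matches to split on: at [1:7] → '<rzzw>'; at [9:12] → '<7>'; at [14:17] → '<k>'.
Splitting on the pattern gives 4 pieces.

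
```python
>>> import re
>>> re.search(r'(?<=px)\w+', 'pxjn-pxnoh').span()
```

(2, 4)

The `(?=…)`/`(?<=…)` assertion just peeks at neighbouring text; it doesn't advance the match position.
`search` walks the string left to right and returns the first match it finds.
The match spans [2:4] → 'jn'.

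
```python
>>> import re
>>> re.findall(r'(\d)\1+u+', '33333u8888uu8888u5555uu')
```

['3', '8', '8', '5']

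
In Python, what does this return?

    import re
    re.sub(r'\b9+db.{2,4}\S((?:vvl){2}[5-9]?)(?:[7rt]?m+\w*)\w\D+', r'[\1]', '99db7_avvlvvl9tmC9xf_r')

'[vvlvvl9]'

This matches a word boundary (`\b`, zero-width); then one or more of a literal '9', then the literal 'db'; then 2 to 4 of any character, then a non-whitespace character; then the literal 'vvl' repeated 2 times, then optionally a character in [5-9] (captured); then optionally one of [7rt], then one or more of a literal 'm', then zero or more of a word character (non-capturing group); then a word character, then one or more of a non-digit.
Matches: at [0:22] → '99db7_avvlvvl9tmC9xf_r'.
`\1` in the replacement pulls in group 1's text for each match.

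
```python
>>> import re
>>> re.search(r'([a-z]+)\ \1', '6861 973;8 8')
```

The backreference `\1` re-matches whatever the first group consumed, character for character.
Here nothing in the string fits, so the call returns None.

None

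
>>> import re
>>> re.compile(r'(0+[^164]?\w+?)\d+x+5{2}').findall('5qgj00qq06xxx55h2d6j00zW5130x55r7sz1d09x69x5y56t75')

['00qq', '00zW']

Pattern: one or more of a literal '0', then optionally any character except [164], then one or more of a word character (lazy) (captured); then one or more of a digit, then one or more of a literal 'x', then exactly 2 of the literal '5'.
A non-greedy quantifier consumes as few characters as it can — just enough that the remainder of the pattern still matches from where it stops; whatever follows it matches normally.
Matches: at [4:15] match '00qq06xxx55', group 1 = '00qq'; at [20:31] match '00zW5130x55', group 1 = '00zW'.
`findall` collects group 1 from each match (2 total).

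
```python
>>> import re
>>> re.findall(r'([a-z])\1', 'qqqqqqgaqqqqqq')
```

The backreference `\1` re-matches whatever the first group consumed, character for character.
One capturing group, so `findall` returns just the captured substring from each match — 6 in all.

['q', 'q', 'q', 'q', 'q', 'q']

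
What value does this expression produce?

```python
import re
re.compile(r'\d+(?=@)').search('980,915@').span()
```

Lookahead/lookbehind check context without consuming it, so the matched span excludes the asserted characters.
`re.search` scans for the first position where the pattern succeeds.
The match spans [4:7] → '915'.

(4, 7)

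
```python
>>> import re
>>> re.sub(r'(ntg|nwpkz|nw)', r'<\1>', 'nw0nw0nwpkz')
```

The regex engine tests alternatives in the order written; an earlier branch that matches wins even if a later one would match more.
Each match is replaced using the text its own group 1 captured.

'<nw>0<nw>0<nwpkz>'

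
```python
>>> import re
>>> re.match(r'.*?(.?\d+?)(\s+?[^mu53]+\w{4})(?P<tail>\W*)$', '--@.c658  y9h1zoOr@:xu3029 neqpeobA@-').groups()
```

('u3029', ' neqpeobA', '@-')

The match spans [0:37] → '--@.c658  y9h1zoOr@:xu3029 neqpeobA@-'.
Captured: group 1 = 'u3029', group 2 = ' neqpeobA', group 3 = '@-'.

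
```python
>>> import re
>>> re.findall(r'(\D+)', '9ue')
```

['ue']

Pattern: one or more of a non-digit (captured).
`findall` collects group 1 from the one match (1 total).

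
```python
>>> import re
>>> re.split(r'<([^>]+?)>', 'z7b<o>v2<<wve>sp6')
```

['z7b', 'o', 'v2', '<wve', 'sp6']

Matches to split on: at [3:6] → '<o>'; at [8:14] → '<<wve>'.
Because the pattern has a capturing group, `split` also inserts each captured text between the pieces.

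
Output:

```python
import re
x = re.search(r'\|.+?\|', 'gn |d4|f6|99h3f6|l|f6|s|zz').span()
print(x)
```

(3, 7)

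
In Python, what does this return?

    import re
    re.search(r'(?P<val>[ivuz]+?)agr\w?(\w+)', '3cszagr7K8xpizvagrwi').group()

The pattern matches one or more of one of [ivuz] (lazy) (captured as 'val'); then the literal 'agr', then optionally a word character; then one or more of a word character (captured).
`re.search` tries every starting position until one works.
The match spans [3:20] → 'zagr7K8xpizvagrwi'.
Captured: group 1 = 'z', group 2 = 'K8xpizvagrwi'.

'zagr7K8xpizvagrwi'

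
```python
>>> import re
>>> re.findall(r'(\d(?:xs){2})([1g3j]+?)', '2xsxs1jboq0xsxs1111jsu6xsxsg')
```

A non-greedy quantifier consumes as few characters as it can — just enough that the remainder of the pattern still matches from where it stops; whatever follows it matches normally.
With 2 capturing groups, `findall` returns a 2-tuple per match.

[('2xsxs', '1'), ('0xsxs', '1'), ('6xsxs', 'g')]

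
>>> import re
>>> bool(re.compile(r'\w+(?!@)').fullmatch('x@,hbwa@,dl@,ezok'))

False

The negative lookahead/lookbehind blocks any match where the forbidden context is present.
`fullmatch` succeeds only if the pattern covers the string from start to end.
Here the pattern can't cover the whole string, so the call returns None, and `bool(None)` is False.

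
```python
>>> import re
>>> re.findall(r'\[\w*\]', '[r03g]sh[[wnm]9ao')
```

['[r03g]', '[wnm]']

Walking the string: at [0:6] → '[r03g]'; at [9:14] → '[wnm]'.
Since nothing is captured, `findall` lists the 2 matched substrings directly.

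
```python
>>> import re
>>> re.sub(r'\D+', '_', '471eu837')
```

'471_837'

Pattern: one or more of a non-digit.
Matches: at [3:5] → 'eu'.
Each match is replaced by '_'.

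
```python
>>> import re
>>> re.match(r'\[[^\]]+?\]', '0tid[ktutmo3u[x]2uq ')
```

None

`re.match` won't scan ahead — the pattern has to work from the very first character.
Here the pattern fails at index 0, so the call returns None.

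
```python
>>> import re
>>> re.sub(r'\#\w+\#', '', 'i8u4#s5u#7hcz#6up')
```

'i8u47hcz#6up'

Matches: at [4:9] → '#s5u#'.
Each match is replaced by ''.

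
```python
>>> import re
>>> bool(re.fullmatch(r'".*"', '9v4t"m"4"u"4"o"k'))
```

False

For `fullmatch`, every character of the input must be accounted for by the pattern.
Here the pattern can't cover the whole string, so the call returns None, and `bool(None)` is False.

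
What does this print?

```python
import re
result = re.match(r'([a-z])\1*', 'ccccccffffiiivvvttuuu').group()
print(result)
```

The backreference `\1` re-matches whatever the first group consumed, character for character.
With `match`, the pattern is implicitly anchored at the beginning.
The match spans [0:6] → 'cccccc'.
Captured: group 1 = 'c'.

cccccc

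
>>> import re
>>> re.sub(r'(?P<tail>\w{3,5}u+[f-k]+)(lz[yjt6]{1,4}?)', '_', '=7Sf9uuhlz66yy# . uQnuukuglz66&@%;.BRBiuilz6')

Because the quantifier is non-greedy, it stops expanding at the earliest point where the rest of the pattern can succeed.
Every occurrence is swapped for '_'.

'=_6yy# . u_6&@%;._'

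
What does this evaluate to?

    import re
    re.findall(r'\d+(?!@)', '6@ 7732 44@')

['7732', '4']

The negative lookahead/lookbehind blocks any match where the forbidden context is present.
`findall` yields the raw match text (2 of them) because the pattern has no groups.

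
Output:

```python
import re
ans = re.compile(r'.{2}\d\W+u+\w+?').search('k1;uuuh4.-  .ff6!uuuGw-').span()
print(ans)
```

(13, 21)

Lazy quantifiers expand one character at a time until the remainder of the pattern can match.
The match spans [13:21] → 'ff6!uuuG'.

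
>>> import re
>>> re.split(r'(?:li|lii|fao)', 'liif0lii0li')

['', 'if0', 'i0', '']

Alternation tries branches left to right and keeps the first one that lets the overall match succeed at that position.
Splitting on the pattern gives 4 pieces.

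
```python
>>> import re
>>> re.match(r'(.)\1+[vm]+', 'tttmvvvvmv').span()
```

The backreference `\1` re-matches whatever the first group consumed, character for character.
With `match`, the pattern is implicitly anchored at the beginning.
The match spans [0:10] → 'tttmvvvvmv'.
Captured: group 1 = 't'.

(0, 10)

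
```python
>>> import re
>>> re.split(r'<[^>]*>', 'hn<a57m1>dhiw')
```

['hn', 'dhiw']

Matches to split on: at [2:9] → '<a57m1>'.
Each match becomes a cut point; 2 segments remain.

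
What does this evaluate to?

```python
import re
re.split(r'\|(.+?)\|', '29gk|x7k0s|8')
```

['29gk', 'x7k0s', '8']

Matches to split on: at [4:11] → '|x7k0s|'.
The group in the pattern means `split` returns the separators' captures alongside the pieces.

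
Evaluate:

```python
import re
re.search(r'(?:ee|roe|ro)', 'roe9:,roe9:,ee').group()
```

'roe'

Alternation tries branches left to right and keeps the first one that lets the overall match succeed at that position.
`re.search` scans for the first position where the pattern succeeds.
The match spans [0:3] → 'roe'.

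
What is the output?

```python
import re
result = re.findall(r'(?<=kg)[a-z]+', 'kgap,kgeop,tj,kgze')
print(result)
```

['ap', 'eop', 'ze']

The `(?=…)`/`(?<=…)` assertion just peeks at neighbouring text; it doesn't advance the match position.
`findall` yields the raw match text (3 of them) because the pattern has no groups.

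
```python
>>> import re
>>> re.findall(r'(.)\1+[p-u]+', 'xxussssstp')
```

`\1` is not a pattern — it's the concrete string captured by group 1, re-applied verbatim.
Walking the string: at [0:10] match 'xxussssstp', group 1 = 'x'.
With a single group, `findall` returns only what that group captured — 1 item.

['x']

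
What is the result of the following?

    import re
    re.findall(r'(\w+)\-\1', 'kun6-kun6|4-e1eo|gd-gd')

['kun6', 'gd']

`\1` has to match the exact text group 1 already captured.
Walking the string: at [0:9] match 'kun6-kun6', group 1 = 'kun6'; at [17:22] match 'gd-gd', group 1 = 'gd'.
One capturing group, so `findall` returns just the captured substring from each match — 2 in all.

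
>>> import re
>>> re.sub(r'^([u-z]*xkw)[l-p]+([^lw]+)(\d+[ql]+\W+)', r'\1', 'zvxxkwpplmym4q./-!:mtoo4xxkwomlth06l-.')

Pattern: anchored at the start of the string; then zero or more of a character in [u-z], then the literal 'xkw' (captured); then one or more of a character in [l-p]; then one or more of any character except [lw] (captured); then one or more of a digit, then one or more of one of [ql], then one or more of a non-word character (captured).
Matches: at [0:19] → 'zvxxkwpplmym4q./-!:'.
`\1` in the replacement pulls in group 1's text for each match.

'zvxxkwmtoo4xxkwomlth06l-.'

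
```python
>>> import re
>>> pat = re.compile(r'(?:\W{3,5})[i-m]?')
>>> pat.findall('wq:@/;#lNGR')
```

[':@/;#l']

`findall` yields the raw match text (1 of them) because the pattern has no groups.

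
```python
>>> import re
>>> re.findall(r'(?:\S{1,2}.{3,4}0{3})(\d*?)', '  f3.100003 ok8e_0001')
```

The pattern matches 1 to 2 of a non-whitespace character, then 3 to 4 of any character, then exactly 3 of the literal '0' (non-capturing group); then zero or more of a digit (lazy) (captured).
Scanning left to right: at [2:10] match 'f3.10000', group 1 = ''; at [12:20] match 'ok8e_000', group 1 = ''.
One capturing group, so `findall` returns just the captured substring from each match — 2 in all.

['', '']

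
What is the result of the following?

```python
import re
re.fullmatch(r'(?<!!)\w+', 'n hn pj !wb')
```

The negative lookahead/lookbehind blocks any match where the forbidden context is present.
`re.fullmatch` requires the pattern to consume the entire string.
Here there's no way to consume every character, so the call returns None.

None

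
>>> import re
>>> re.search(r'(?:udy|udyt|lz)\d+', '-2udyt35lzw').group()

'udyt35'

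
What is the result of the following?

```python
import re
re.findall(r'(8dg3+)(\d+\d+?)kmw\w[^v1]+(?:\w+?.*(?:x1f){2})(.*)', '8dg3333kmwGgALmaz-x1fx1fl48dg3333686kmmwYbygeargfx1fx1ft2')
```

[('8dg33', '33', 't2')]

This matches the literal '8dg', then one or more of a literal '3' (captured); then one or more of a digit, then one or more of a digit (lazy) (captured); then the literal 'kmw', then a word character, then one or more of any character except [v1]; then one or more of a word character (lazy), then zero or more of any character, then the literal 'x1f' repeated 2 times (non-capturing group); then zero or more of any character (captured).
Scanning left to right: at [0:57] match '8dg3333kmwGgALmaz-x1fx1fl48dg3333686kmmwYbygeargfx1fx1ft2', groups = ('8dg33', '33', 't2').
Multiple groups make `findall` return tuples — one 3-tuple for the one match.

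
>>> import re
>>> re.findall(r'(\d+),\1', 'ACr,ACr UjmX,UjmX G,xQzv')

[]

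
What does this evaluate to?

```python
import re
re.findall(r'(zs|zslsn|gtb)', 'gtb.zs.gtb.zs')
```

With a single group, `findall` returns only what that group captured — 4 items.

['gtb', 'zs', 'gtb', 'zs']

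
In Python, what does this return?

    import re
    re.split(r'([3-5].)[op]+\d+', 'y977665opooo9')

The pattern matches a character in [3-5], then any character (captured); then one or more of one of [op], then one or more of a digit.
Because the pattern has a capturing group, `split` also inserts each captured text between the pieces.

['y97766', '5o', '']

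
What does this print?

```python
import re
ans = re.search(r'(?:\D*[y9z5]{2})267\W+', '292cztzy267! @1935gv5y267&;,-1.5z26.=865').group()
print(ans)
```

cztzy267! @

Pattern: zero or more of a non-digit, then exactly 2 of one of [y9z5] (non-capturing group); then the literal '267', then one or more of a non-word character.
`search` walks the string left to right and returns the first match it finds.
The match spans [3:14] → 'cztzy267! @'.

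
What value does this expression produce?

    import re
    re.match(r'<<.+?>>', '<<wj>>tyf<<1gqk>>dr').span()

(0, 6)

The `?` after the quantifier makes it lazy — it takes as little as possible before letting the rest of the pattern try.
`re.match` won't scan ahead — the pattern has to work from the very first character.
The match spans [0:6] → '<<wj>>'.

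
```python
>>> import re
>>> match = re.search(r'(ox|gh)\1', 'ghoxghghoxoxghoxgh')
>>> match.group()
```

`\1` has to match the exact text group 1 already captured.
The match spans [4:8] → 'ghgh'.

'ghgh'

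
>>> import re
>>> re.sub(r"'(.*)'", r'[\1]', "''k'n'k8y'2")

"['k'n'k8y]2"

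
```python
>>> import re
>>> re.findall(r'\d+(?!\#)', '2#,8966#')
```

The negative lookahead/lookbehind blocks any match where the forbidden context is present.
No capturing groups, so `findall` returns the 1 full match string.

['896']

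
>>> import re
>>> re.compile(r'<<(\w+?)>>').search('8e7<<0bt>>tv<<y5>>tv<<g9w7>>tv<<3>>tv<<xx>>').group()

'<<0bt>>'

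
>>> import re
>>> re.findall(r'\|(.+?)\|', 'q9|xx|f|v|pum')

['xx', 'v']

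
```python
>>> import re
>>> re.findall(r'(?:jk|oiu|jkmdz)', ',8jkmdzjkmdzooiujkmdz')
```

Branches in `(...|...)` are attempted left-to-right; the first branch that allows the whole pattern to succeed is taken.
Walking the string: at [2:4] → 'jk'; at [7:9] → 'jk'; at [13:16] → 'oiu'; at [16:18] → 'jk'.
No capturing groups, so `findall` returns the 4 full match strings.

['jk', 'jk', 'oiu', 'jk']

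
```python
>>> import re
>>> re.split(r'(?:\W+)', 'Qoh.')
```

['Qoh', '']

Pattern: one or more of a non-word character (non-capturing group).
Splitting on the pattern gives 2 pieces.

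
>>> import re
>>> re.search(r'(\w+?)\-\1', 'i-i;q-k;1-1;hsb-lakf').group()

The backreference `\1` re-matches whatever the first group consumed, character for character.
`re.search` tries every starting position until one works.
The match spans [0:3] → 'i-i'.
Captured: group 1 = 'i'.

'i-i'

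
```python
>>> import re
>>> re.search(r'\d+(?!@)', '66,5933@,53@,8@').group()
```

'66'

The negative lookahead/lookbehind blocks any match where the forbidden context is present.
Unlike `match`, `search` isn't anchored — it looks for the pattern anywhere in the string.
The match spans [0:2] → '66'.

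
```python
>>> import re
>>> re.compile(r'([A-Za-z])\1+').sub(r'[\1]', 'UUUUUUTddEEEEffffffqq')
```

`\1` is not a pattern — it's the concrete string captured by group 1, re-applied verbatim.
Matches: at [0:6] → 'UUUUUU'; at [7:9] → 'dd'; at [9:13] → 'EEEE'; at [13:19] → 'ffffff'; at [19:21] → 'qq'.
`\1` in the replacement pulls in group 1's text for each match.

'[U]T[d][E][f][q]'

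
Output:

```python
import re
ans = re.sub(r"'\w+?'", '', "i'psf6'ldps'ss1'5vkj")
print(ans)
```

Each match is replaced by ''.

ildps5vkj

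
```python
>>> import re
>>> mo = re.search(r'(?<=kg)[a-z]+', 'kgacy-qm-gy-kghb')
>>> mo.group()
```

The lookaround is zero-width — it requires the adjacent text to match without consuming it, so the asserted text isn't part of the match.
The match spans [2:5] → 'acy'.

'acy'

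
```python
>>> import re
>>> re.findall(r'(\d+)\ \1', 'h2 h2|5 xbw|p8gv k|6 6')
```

['6']

The backreference `\1` re-matches whatever the first group consumed, character for character.
With a single group, `findall` returns only what that group captured — 1 item.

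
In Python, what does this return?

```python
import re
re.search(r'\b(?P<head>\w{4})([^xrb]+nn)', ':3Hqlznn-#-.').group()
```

'3Hqlznn'

This matches a word boundary (`\b`, zero-width); then exactly 4 of a word character (captured as 'head'); then one or more of any character except [xrb], then the literal 'nn' (captured).
The match spans [1:8] → '3Hqlznn'.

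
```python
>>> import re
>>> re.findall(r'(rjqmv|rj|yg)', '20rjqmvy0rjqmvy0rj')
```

Alternation isn't longest-match — the leftmost alternative that fits at this position is chosen.
Walking the string: at [2:7] match 'rjqmv', group 1 = 'rjqmv'; at [9:14] match 'rjqmv', group 1 = 'rjqmv'; at [16:18] match 'rj', group 1 = 'rj'.
With a single group, `findall` returns only what that group captured — 3 items.

['rjqmv', 'rjqmv', 'rj']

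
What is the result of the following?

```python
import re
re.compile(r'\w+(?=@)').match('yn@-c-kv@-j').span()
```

`re.match` only tries the pattern at the start of the string.
The match spans [0:2] → 'yn'.

(0, 2)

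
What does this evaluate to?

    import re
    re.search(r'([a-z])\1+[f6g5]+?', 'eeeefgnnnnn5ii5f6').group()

'eeeef'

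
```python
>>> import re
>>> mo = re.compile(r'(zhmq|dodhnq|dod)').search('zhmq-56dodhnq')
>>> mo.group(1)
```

'zhmq'

Unlike `match`, `search` isn't anchored — it looks for the pattern anywhere in the string.
The match spans [0:4] → 'zhmq'.
Captured: group 1 = 'zhmq'.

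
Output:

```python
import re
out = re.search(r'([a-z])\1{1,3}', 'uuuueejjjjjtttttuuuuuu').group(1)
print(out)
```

u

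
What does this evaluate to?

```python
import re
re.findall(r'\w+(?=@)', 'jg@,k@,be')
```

Because the assertion is zero-width, the text it checks is not consumed and won't appear in the result.
Scanning left to right: at [0:2] → 'jg'; at [4:5] → 'k'.
No capturing groups, so `findall` returns the 2 full match strings.

['jg', 'k']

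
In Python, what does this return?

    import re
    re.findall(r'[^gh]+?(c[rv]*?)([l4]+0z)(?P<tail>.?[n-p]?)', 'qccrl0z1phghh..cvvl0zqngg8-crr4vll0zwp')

[('cr', 'l0z', '1p'), ('cvv', 'l0z', 'qn')]

The pattern matches one or more of any character except [gh] (lazy); then a literal 'c', then zero or more of one of [rv] (lazy) (captured); then one or more of one of [l4], then the literal '0z' (captured); then optionally any character, then optionally a character in [n-p] (captured as 'tail').
Walking the string: at [0:9] match 'qccrl0z1p', groups = ('cr', 'l0z', '1p'); at [13:23] match '..cvvl0zqn', groups = ('cvv', 'l0z', 'qn').
`findall` packs the 3 group values into a tuple for every match.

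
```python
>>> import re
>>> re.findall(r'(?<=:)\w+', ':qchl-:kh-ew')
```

Because the assertion is zero-width, the text it checks is not consumed and won't appear in the result.
With no groups in the pattern, `findall` gives back each whole match — 2 here.

['qchl', 'kh']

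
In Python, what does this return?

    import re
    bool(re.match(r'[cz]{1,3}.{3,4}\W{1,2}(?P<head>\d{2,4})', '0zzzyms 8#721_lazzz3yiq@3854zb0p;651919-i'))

False

`match` is anchored at position 0; if the pattern doesn't fit there, it returns None.
Here the pattern fails at index 0, so the call returns None, and `bool(None)` is False.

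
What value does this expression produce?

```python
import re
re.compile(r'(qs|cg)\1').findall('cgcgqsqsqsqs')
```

['cg', 'qs', 'qs']

`\1` is not a pattern — it's the concrete string captured by group 1, re-applied verbatim.
Scanning left to right: at [0:4] match 'cgcg', group 1 = 'cg'; at [4:8] match 'qsqs', group 1 = 'qs'; at [8:12] match 'qsqs', group 1 = 'qs'.
One capturing group, so `findall` returns just the captured substring from each match — 3 in all.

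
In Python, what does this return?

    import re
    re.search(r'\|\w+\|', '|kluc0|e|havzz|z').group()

'|kluc0|'

`search` walks the string left to right and returns the first match it finds.
The match spans [0:7] → '|kluc0|'.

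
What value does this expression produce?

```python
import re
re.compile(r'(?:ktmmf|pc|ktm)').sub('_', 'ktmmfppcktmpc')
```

'_p___'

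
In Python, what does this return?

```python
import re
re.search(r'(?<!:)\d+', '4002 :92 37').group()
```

A negative assertion filters positions out without eating any characters.
`search` walks the string left to right and returns the first match it finds.
The match spans [0:4] → '4002'.

'4002'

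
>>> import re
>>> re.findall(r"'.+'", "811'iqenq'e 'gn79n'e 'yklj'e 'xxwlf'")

["'iqenq'e 'gn79n'e 'yklj'e 'xxwlf'"]

Since nothing is captured, `findall` lists the 1 matched substring directly.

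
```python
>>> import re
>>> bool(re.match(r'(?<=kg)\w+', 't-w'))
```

False

The `(?=…)`/`(?<=…)` assertion just peeks at neighbouring text; it doesn't advance the match position.
`match` is anchored at position 0; if the pattern doesn't fit there, it returns None.
Here the string doesn't start with a match, so the call returns None, and `bool(None)` is False.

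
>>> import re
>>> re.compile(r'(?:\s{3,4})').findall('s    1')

['    ']

Pattern: 3 to 4 of whitespace (non-capturing group).
Walking the string: at [1:5] → '    '.
With no groups in the pattern, `findall` gives back each whole match — 1 here.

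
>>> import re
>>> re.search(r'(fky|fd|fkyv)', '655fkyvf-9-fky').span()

Alternation isn't longest-match — the leftmost alternative that fits at this position is chosen.
The match spans [3:6] → 'fky'.

(3, 6)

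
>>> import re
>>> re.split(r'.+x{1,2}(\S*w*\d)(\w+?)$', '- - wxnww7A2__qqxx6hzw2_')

['', '6hzw2', '_', '']

Because the pattern has a capturing group, `split` also inserts each captured text between the pieces.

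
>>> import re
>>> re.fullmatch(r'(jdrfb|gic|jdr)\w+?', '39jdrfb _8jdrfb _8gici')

For `fullmatch`, every character of the input must be accounted for by the pattern.
Here the pattern can't cover the whole string, so the call returns None.

None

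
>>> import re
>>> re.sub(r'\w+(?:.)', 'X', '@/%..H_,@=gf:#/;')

'@/%..X@=X#/;'

This matches one or more of a word character; then any character (non-capturing group).
Matches: at [5:8] → 'H_,'; at [10:13] → 'gf:'.
Every occurrence is swapped for 'X'.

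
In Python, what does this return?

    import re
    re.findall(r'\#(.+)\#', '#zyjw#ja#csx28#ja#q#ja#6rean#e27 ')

Walking the string: at [0:29] match '#zyjw#ja#csx28#ja#q#ja#6rean#', group 1 = 'zyjw#ja#csx28#ja#q#ja#6rean'.
One capturing group, so `findall` returns just the captured substring from the one match — 1 in all.

['zyjw#ja#csx28#ja#q#ja#6rean']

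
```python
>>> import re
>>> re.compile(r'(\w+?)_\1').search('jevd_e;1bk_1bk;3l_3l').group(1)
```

'1bk'

`\1` has to match the exact text group 1 already captured.
`search` walks the string left to right and returns the first match it finds.
The match spans [7:14] → '1bk_1bk'.
Captured: group 1 = '1bk'.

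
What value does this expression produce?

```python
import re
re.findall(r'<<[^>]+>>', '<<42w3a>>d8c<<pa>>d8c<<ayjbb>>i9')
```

['<<42w3a>>', '<<pa>>', '<<ayjbb>>']

Matches: at [0:9] → '<<42w3a>>'; at [12:18] → '<<pa>>'; at [21:30] → '<<ayjbb>>'.
With no groups in the pattern, `findall` gives back each whole match — 3 here.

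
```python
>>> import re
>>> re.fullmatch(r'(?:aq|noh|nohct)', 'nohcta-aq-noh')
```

`re.fullmatch` requires the pattern to consume the entire string.
Here the pattern can't cover the whole string, so the call returns None.

None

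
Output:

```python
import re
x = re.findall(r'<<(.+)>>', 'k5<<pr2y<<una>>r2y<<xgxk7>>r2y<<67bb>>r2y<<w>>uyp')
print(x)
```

Walking the string: at [2:46] match '<<pr2y<<una>>r2y<<xgxk7>>r2y<<67bb>>r2y<<w>>', group 1 = 'pr2y<<una>>r2y<<xgxk7>>r2y<<67bb>>r2y<<w'.
`findall` collects group 1 from the one match (1 total).

['pr2y<<una>>r2y<<xgxk7>>r2y<<67bb>>r2y<<w']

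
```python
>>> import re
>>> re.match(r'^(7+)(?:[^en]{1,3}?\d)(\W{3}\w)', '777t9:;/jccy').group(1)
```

'777'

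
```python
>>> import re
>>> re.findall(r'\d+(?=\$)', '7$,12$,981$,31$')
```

['7', '12', '981', '31']

Lookahead/lookbehind check context without consuming it, so the matched span excludes the asserted characters.
With no groups in the pattern, `findall` gives back each whole match — 4 here.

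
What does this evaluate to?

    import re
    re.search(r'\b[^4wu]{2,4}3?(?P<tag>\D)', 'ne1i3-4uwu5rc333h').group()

'ne1i3-'

The pattern matches a word boundary (`\b`, zero-width); then 2 to 4 of any character except [4wu], then optionally a literal '3'; then a non-digit (captured as 'tag').
`re.search` scans for the first position where the pattern succeeds.
The match spans [0:6] → 'ne1i3-'.
Captured: group 1 = '-'.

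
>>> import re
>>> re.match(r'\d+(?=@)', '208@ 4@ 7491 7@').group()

The lookaround is zero-width — it requires the adjacent text to match without consuming it, so the asserted text isn't part of the match.
`re.match` won't scan ahead — the pattern has to work from the very first character.
The match spans [0:3] → '208'.

'208'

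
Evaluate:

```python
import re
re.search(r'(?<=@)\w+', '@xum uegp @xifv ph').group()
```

Lookahead/lookbehind check context without consuming it, so the matched span excludes the asserted characters.
The match spans [1:4] → 'xum'.

'xum'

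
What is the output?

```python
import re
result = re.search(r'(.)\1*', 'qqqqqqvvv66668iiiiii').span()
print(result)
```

`\1` has to match the exact text group 1 already captured.
`search` walks the string left to right and returns the first match it finds.
The match spans [0:6] → 'qqqqqq'.
Captured: group 1 = 'q'.

(0, 6)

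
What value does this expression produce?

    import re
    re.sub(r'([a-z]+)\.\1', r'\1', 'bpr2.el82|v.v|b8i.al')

'bpr2.el82|v|b8i.al'

A backreference is literal: `\1` must see the identical characters the first group matched.
Matches: at [10:13] → 'v.v'.
Each match is replaced using the text its own group 1 captured.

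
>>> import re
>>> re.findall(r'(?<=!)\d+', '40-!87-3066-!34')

['87', '34']

The lookaround is zero-width — it requires the adjacent text to match without consuming it, so the asserted text isn't part of the match.
With no groups in the pattern, `findall` gives back each whole match — 2 here.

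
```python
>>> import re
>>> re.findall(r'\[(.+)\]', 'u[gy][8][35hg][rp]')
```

['gy][8][35hg][rp']

Matches: at [1:18] match '[gy][8][35hg][rp]', group 1 = 'gy][8][35hg][rp'.
`findall` collects group 1 from the one match (1 total).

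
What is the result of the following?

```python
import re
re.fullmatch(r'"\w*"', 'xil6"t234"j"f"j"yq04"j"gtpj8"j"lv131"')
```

None

`re.fullmatch` is like wrapping the pattern in `^…$` (in single-line mode).
Here the pattern can't cover the whole string, so the call returns None.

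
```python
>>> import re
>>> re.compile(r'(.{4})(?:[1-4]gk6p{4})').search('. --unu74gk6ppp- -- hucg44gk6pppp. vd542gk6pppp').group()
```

The pattern matches exactly 4 of any character (captured); then a character in [1-4], then the literal 'gk6', then exactly 4 of a literal 'p' (non-capturing group).
Unlike `match`, `search` isn't anchored — it looks for the pattern anywhere in the string.
The match spans [21:33] → 'ucg44gk6pppp'.
Captured: group 1 = 'ucg4'.

'ucg44gk6pppp'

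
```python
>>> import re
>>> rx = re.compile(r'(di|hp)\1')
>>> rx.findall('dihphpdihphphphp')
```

`\1` is not a pattern — it's the concrete string captured by group 1, re-applied verbatim.
`findall` collects group 1 from each match (3 total).

['hp', 'hp', 'hp']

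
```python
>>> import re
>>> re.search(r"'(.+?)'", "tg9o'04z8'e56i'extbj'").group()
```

"'04z8'"

Because the quantifier is non-greedy, it stops expanding at the earliest point where the rest of the pattern can succeed.
The match spans [4:10] → "'04z8'".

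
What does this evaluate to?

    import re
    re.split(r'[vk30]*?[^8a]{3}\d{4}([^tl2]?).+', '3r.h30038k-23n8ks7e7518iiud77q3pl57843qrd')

The pattern matches zero or more of one of [vk30] (lazy), then exactly 3 of any character except [8a], then exactly 4 of a digit; then optionally any character except [tl2] (captured); then one or more of any character.
Matches to split on: at [0:41] → '3r.h30038k-23n8ks7e7518iiud77q3pl57843qrd'.
With a capturing group present, the delimiter's captured portion is kept in the result list.

['', '8', '']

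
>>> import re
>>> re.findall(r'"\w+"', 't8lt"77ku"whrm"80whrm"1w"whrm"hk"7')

With no groups in the pattern, `findall` gives back each whole match — 3 here.

['"77ku"', '"80whrm"', '"whrm"']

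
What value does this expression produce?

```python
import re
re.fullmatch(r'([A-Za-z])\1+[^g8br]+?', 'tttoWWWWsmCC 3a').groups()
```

('t',)

The match spans [0:15] → 'tttoWWWWsmCC 3a'.
Captured: group 1 = 't'.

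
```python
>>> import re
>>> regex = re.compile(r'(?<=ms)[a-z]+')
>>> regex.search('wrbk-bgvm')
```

None

The lookaround is zero-width — it requires the adjacent text to match without consuming it, so the asserted text isn't part of the match.
Here the pattern never matches, so the call returns None.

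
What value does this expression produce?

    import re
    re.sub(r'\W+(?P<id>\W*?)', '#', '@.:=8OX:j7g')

Pattern: one or more of a non-word character; then zero or more of a non-word character (lazy) (captured as 'id').
Matches: at [0:4] → '@.:='; at [7:8] → ':'.
`sub` substitutes '#' at each match site.

'#8OX#j7g'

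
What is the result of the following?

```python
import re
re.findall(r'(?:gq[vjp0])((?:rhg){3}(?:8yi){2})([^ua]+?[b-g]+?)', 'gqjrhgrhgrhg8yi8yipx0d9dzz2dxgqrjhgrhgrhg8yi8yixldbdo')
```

[('rhgrhgrhg8yi8yi', 'px0d')]

Pattern: the literal 'gq', then one of [vjp0] (non-capturing group); then the literal 'rhg' repeated 3 times, then the literal '8yi' repeated 2 times (captured); then one or more of any character except [ua] (lazy), then one or more of a character in [b-g] (lazy) (captured).
Lazy quantifiers expand one character at a time until the remainder of the pattern can match.
Walking the string: at [0:22] match 'gqjrhgrhgrhg8yi8yipx0d', groups = ('rhgrhgrhg8yi8yi', 'px0d').
Multiple groups make `findall` return tuples — one 2-tuple for the one match.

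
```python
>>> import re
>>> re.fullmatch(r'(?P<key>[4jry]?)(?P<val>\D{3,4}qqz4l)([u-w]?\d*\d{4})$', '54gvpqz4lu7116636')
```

`fullmatch` succeeds only if the pattern covers the string from start to end.
Here the string isn't matched end-to-end, so the call returns None.

None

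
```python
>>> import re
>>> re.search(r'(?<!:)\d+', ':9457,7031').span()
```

The negative lookaround is zero-width — it rules out positions where the adjacent text would match, without consuming anything.
The match spans [2:5] → '457'.

(2, 5)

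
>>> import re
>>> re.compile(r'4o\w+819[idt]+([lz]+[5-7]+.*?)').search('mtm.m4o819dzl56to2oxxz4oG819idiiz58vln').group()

'4o819dzl56to2oxxz4oG819idiiz5'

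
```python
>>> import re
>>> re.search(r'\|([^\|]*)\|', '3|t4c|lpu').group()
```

'|t4c|'

`re.search` scans for the first position where the pattern succeeds.
The match spans [1:6] → '|t4c|'.
Captured: group 1 = 't4c'.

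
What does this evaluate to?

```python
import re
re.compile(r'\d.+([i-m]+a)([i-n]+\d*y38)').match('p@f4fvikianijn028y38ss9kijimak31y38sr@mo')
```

This matches a digit; then one or more of any character; then one or more of a character in [i-m], then a literal 'a' (captured); then one or more of a character in [i-n], then zero or more of a digit, then the literal 'y38' (captured).
`match` is anchored at position 0; if the pattern doesn't fit there, it returns None.
Here the string doesn't start with a match, so the call returns None.

None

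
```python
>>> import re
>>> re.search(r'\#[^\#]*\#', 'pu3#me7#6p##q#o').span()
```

(3, 8)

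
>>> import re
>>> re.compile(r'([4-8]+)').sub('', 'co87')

'co'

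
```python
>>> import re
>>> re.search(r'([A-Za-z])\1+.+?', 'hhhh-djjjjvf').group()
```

'hhhh-'

A backreference is literal: `\1` must see the identical characters the first group matched.
`re.search` scans for the first position where the pattern succeeds.
The match spans [0:5] → 'hhhh-'.
Captured: group 1 = 'h'.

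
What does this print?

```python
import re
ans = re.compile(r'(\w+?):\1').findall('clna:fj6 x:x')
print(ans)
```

['x']

A backreference is literal: `\1` must see the identical characters the first group matched.
Matches: at [9:12] match 'x:x', group 1 = 'x'.
`findall` collects group 1 from the one match (1 total).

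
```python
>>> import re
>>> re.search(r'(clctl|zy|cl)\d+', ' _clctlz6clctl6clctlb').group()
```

'clctl6'

Unlike `match`, `search` isn't anchored — it looks for the pattern anywhere in the string.
The match spans [9:15] → 'clctl6'.
Captured: group 1 = 'clctl'.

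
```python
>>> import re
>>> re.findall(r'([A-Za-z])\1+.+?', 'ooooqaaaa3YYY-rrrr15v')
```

['o', 'a', 'Y', 'r']

The backreference `\1` re-matches whatever the first group consumed, character for character.
With a single group, `findall` returns only what that group captured — 4 items.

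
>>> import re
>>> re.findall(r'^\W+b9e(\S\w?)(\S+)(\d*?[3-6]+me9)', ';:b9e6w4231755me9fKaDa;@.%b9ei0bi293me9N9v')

[('6w', '4231755me9fKaDa;@.%b9ei0bi29', '3me9')]

Pattern: anchored at the start of the string; then one or more of a non-word character, then the literal 'b9e'; then a non-whitespace character, then optionally a word character (captured); then one or more of a non-whitespace character (captured); then zero or more of a digit (lazy), then one or more of a character in [3-6], then the literal 'me9' (captured).
Scanning left to right: at [0:39] match ';:b9e6w4231755me9fKaDa;@.%b9ei0bi293me9', groups = ('6w', '4231755me9fKaDa;@.%b9ei0bi29', '3me9').
`findall` packs the 3 group values into a tuple for every match.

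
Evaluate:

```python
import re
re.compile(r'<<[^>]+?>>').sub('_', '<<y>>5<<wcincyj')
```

'_5<<wcincyj'

Every occurrence is swapped for '_'.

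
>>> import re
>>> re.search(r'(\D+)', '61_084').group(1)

'_'

The pattern matches one or more of a non-digit (captured).
Unlike `match`, `search` isn't anchored — it looks for the pattern anywhere in the string.
The match spans [2:3] → '_'.
Captured: group 1 = '_'.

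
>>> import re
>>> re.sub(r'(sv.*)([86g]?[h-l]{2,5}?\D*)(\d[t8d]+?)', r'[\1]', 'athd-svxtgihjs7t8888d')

The pattern matches the literal 'sv', then zero or more of any character (captured); then optionally one of [86g], then 2 to 5 of a character in [h-l] (lazy), then zero or more of a non-digit (captured); then a digit, then one or more of one of [t8d] (lazy) (captured).
A `+?`/`*?`/`{m,n}?` starts at its minimum and grows only as far as needed for what follows to match.
Matches: at [5:16] → 'svxtgihjs7t'.
Each match is replaced using the text its own group 1 captured.

'athd-[svxtgi]8888d'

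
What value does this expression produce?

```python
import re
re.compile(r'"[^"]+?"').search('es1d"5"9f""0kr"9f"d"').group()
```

'"5"'

`re.search` tries every starting position until one works.
The match spans [4:7] → '"5"'.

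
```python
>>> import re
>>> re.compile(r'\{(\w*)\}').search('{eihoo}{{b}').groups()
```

('eihoo',)

`re.search` scans for the first position where the pattern succeeds.
The match spans [0:7] → '{eihoo}'.
Captured: group 1 = 'eihoo'.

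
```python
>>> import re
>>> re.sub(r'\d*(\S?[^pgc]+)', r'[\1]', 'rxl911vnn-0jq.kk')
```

`\1` in the replacement pulls in group 1's text for each match.

'[rxl911vnn-0jq.kk]'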